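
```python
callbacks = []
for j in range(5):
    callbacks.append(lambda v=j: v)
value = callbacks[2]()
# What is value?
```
2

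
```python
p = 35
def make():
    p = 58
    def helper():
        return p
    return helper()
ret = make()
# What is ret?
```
58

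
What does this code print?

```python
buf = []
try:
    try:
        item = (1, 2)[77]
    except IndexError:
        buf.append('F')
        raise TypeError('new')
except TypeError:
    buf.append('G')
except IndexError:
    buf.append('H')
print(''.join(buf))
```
FG

New TypeError raised, caught by outer TypeError handler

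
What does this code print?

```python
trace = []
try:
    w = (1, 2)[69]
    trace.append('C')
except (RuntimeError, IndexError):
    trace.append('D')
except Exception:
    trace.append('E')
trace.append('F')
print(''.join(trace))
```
DF

IndexError matches tuple containing it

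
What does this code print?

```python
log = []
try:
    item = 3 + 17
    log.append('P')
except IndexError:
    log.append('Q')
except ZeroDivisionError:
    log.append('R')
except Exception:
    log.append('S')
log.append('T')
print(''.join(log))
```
PT

No exception, try block completes normally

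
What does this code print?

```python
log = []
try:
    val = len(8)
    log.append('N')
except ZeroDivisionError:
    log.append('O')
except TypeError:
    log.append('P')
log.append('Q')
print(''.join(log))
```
PQ

TypeError is caught by its specific handler, not ZeroDivisionError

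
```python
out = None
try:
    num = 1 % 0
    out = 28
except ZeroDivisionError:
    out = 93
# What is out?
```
93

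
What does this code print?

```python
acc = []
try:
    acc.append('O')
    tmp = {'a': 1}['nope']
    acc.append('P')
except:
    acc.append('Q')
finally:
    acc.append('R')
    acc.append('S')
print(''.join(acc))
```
OQRS

Code before exception runs, then except, then all of finally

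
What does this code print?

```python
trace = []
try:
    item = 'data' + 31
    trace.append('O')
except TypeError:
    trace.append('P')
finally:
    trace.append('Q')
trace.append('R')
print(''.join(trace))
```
PQR

finally always runs, even after exception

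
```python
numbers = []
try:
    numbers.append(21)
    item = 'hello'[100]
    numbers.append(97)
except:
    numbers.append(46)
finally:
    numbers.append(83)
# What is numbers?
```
[21, 46, 83]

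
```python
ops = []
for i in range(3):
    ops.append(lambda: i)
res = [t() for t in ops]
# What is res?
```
[2, 2, 2]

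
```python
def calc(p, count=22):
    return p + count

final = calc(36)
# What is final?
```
58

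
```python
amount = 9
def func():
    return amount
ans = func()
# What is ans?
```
9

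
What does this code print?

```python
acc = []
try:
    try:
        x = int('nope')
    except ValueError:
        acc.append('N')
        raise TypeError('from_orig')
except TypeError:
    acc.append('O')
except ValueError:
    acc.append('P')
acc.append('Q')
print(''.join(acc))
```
NOQ

TypeError raised and caught, original ValueError not re-raised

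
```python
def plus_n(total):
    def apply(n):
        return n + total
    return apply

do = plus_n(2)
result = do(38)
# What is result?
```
40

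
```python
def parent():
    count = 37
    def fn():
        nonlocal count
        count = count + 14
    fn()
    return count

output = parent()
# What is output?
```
51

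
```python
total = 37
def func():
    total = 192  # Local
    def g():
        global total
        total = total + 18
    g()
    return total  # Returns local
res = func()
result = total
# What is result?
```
55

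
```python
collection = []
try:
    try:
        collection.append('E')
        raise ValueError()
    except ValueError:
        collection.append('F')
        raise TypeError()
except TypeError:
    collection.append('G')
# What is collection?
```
['E', 'F', 'G']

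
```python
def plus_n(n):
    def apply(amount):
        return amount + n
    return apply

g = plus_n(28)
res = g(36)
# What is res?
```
64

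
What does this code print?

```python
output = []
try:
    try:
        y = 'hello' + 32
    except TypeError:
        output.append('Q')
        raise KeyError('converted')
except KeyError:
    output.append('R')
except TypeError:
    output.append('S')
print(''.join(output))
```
QR

New KeyError raised, caught by outer KeyError handler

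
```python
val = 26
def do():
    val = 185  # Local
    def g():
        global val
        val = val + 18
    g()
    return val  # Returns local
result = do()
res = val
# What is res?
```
44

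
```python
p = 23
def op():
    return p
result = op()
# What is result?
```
23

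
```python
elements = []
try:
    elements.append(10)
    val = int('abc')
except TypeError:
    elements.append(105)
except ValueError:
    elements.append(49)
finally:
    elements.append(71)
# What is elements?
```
[10, 49, 71]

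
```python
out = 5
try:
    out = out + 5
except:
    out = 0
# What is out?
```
10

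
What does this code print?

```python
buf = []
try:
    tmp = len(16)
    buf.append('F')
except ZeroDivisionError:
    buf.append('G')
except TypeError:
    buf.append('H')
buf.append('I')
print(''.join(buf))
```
HI

TypeError is caught by its specific handler, not ZeroDivisionError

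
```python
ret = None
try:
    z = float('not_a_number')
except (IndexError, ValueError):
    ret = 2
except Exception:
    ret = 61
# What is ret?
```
2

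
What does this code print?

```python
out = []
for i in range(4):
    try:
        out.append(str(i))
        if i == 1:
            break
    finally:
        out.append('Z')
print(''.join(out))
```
0Z1Z

finally runs even when breaking out of loop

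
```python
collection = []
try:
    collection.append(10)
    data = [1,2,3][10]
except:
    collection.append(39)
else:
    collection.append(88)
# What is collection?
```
[10, 39]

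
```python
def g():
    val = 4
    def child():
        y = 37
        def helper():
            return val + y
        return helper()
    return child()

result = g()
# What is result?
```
41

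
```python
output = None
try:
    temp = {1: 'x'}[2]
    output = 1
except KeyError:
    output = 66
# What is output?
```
66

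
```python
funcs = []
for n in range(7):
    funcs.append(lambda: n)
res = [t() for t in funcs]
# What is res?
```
[6, 6, 6, 6, 6, 6, 6]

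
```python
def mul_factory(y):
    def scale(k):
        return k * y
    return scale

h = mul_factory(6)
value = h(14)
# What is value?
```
84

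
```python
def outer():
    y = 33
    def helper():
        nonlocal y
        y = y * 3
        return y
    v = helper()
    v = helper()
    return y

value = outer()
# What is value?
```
297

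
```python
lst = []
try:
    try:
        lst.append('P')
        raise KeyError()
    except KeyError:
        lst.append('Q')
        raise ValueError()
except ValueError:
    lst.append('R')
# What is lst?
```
['P', 'Q', 'R']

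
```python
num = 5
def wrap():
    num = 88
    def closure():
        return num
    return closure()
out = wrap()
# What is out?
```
88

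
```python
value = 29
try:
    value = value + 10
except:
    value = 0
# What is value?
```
39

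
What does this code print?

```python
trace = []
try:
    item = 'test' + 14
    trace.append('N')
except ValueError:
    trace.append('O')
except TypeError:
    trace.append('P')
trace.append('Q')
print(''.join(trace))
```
PQ

TypeError is caught by its specific handler, not ValueError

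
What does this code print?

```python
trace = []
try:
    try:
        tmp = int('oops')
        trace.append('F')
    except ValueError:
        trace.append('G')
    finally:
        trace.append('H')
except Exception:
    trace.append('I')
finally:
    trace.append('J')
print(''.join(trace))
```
GHJ

Both finally blocks run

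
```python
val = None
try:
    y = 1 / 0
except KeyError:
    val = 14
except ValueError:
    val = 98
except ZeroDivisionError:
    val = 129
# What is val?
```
129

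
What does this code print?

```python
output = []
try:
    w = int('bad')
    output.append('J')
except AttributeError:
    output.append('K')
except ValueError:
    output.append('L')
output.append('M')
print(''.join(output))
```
LM

ValueError is caught by its specific handler, not AttributeError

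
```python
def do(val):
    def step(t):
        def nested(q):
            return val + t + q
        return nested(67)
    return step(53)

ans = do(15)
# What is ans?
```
135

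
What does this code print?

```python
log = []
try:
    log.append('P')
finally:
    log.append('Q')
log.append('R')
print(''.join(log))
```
PQR

try/finally without except, no exception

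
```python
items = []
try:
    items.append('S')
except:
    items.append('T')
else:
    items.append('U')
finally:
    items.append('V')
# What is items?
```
['S', 'U', 'V']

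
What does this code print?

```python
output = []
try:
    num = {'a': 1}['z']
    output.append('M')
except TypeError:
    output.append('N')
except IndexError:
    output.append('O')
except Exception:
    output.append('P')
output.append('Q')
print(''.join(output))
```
PQ

KeyError not specifically caught, falls to Exception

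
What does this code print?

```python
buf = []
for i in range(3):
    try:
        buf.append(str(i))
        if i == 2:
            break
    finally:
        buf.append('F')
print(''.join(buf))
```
0F1F2F

finally runs even when breaking out of loop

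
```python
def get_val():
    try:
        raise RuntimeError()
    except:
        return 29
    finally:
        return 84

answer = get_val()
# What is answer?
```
84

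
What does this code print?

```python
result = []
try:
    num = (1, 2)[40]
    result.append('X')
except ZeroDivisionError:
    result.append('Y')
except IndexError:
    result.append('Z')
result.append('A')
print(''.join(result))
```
ZA

IndexError is caught by its specific handler, not ZeroDivisionError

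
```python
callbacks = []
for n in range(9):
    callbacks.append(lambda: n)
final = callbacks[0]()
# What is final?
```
8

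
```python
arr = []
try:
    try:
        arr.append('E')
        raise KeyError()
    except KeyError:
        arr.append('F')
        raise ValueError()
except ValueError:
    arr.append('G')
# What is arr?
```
['E', 'F', 'G']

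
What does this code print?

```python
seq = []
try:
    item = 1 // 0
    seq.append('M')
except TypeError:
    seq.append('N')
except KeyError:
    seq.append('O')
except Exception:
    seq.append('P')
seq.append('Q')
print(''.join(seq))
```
PQ

ZeroDivisionError not specifically caught, falls to Exception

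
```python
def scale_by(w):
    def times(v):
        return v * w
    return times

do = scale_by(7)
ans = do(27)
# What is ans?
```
189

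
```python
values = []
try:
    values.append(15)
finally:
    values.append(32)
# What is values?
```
[15, 32]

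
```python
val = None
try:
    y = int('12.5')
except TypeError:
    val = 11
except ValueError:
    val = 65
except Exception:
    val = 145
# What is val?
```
65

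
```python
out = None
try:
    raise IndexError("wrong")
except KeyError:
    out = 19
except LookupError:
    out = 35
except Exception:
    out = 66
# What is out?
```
35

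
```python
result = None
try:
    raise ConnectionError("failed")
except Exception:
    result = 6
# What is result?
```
6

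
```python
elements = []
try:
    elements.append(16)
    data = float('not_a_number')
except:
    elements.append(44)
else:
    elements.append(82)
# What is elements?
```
[16, 44]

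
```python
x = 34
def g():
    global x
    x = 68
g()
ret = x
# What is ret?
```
68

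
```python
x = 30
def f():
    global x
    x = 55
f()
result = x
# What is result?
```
55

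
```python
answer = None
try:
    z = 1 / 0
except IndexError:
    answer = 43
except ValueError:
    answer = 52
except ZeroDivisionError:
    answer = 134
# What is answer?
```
134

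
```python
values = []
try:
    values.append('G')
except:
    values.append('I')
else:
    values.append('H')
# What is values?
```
['G', 'H']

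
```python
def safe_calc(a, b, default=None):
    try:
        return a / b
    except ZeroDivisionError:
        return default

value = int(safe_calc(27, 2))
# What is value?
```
13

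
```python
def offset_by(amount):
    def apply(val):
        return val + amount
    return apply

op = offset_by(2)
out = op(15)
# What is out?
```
17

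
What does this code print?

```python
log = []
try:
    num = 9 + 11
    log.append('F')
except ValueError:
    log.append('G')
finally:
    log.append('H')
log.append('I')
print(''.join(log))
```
FHI

finally runs after normal execution too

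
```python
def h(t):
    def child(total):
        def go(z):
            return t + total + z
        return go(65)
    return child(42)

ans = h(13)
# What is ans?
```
120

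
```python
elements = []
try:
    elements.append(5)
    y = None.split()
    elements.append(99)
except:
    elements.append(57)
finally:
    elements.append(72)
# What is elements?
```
[5, 57, 72]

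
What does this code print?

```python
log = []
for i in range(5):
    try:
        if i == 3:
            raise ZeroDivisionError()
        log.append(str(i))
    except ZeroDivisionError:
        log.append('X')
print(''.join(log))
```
012X4

Exception on i=3 caught, loop continues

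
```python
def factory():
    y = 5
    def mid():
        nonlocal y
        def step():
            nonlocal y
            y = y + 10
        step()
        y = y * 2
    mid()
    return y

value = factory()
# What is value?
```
30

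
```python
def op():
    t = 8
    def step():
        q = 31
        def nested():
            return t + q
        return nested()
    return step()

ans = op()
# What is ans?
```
39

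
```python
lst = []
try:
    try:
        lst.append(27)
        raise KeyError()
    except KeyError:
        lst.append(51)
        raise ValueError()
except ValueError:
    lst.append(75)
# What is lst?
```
[27, 51, 75]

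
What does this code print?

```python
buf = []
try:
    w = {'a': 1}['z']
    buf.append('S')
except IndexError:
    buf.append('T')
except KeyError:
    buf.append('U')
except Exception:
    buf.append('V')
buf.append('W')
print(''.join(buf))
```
UW

KeyError matches before generic Exception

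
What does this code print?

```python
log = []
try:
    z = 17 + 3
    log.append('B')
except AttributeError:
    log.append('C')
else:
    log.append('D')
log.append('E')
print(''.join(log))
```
BDE

else block runs when no exception occurs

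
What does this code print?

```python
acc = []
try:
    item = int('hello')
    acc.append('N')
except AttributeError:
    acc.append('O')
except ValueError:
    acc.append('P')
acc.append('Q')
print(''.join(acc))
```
PQ

ValueError is caught by its specific handler, not AttributeError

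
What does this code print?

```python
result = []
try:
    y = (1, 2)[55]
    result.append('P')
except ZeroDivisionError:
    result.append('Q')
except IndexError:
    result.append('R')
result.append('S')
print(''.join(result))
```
RS

IndexError is caught by its specific handler, not ZeroDivisionError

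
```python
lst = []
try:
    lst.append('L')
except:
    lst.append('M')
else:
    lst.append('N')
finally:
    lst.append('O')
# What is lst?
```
['L', 'N', 'O']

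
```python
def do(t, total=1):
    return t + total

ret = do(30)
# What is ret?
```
31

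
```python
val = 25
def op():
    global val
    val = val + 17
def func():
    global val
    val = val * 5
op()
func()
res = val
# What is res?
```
210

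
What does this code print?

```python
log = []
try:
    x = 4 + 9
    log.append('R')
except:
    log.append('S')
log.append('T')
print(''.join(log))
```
RT

No exception, try block completes normally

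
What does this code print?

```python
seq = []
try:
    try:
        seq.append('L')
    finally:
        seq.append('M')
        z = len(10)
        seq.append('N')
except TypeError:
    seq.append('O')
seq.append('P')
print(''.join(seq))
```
LMOP

Exception in inner finally caught by outer except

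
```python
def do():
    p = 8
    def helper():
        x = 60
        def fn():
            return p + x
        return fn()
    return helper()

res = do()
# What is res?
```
68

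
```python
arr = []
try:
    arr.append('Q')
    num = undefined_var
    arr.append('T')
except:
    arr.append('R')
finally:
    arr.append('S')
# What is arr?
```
['Q', 'R', 'S']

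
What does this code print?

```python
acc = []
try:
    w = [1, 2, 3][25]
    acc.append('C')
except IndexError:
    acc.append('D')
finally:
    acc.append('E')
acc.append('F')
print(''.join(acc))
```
DEF

finally always runs, even after exception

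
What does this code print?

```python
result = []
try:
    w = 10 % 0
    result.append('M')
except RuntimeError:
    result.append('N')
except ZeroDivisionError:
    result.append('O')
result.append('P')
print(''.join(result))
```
OP

ZeroDivisionError is caught by its specific handler, not RuntimeError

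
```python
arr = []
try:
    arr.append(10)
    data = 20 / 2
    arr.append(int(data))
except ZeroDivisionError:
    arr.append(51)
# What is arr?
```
[10, 10]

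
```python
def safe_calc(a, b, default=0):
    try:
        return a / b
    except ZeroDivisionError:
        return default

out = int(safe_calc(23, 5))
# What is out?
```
4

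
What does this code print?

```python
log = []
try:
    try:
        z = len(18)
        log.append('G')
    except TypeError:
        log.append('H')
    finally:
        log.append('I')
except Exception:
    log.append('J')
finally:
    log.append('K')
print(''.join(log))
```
HIK

Both finally blocks run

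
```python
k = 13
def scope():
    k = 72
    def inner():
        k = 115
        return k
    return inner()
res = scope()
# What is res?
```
115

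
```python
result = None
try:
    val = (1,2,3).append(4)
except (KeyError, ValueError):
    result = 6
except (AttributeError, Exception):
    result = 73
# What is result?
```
73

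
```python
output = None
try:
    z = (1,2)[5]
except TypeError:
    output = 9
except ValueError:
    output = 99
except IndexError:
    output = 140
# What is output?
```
140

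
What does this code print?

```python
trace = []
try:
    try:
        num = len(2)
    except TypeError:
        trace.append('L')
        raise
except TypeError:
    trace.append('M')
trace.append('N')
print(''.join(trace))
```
LMN

raise without argument re-raises current exception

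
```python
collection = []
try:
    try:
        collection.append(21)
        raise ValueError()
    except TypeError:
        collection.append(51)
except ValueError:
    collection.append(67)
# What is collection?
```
[21, 67]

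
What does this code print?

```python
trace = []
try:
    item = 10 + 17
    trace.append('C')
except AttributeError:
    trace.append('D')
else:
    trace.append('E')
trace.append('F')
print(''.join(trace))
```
CEF

else block runs when no exception occurs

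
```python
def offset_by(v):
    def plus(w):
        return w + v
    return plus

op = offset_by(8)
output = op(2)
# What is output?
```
10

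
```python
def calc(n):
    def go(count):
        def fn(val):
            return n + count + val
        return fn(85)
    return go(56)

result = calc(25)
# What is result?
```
166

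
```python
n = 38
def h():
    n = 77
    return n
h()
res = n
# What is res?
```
38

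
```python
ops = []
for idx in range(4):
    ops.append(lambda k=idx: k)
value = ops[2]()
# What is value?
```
2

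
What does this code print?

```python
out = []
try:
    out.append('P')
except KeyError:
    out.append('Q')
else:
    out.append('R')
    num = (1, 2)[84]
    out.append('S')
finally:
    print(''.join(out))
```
PR

Try succeeds, else appends 'R', IndexError in else is uncaught, finally prints before exception propagates ('S' never appended)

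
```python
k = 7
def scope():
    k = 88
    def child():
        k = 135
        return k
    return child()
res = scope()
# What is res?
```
135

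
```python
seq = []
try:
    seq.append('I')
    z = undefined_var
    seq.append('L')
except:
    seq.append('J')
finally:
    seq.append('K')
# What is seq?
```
['I', 'J', 'K']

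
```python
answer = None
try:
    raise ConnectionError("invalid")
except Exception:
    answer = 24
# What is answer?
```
24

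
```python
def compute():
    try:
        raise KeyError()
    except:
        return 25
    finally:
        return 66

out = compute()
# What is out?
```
66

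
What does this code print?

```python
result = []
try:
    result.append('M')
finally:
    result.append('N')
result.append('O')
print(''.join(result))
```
MNO

try/finally without except, no exception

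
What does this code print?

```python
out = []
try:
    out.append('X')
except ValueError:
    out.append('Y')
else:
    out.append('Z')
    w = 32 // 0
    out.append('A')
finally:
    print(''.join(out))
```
XZ

Try succeeds, else appends 'Z', ZeroDivisionError in else is uncaught, finally prints before exception propagates ('A' never appended)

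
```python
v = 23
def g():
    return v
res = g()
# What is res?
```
23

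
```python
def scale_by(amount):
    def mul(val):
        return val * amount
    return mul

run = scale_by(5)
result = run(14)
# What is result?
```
70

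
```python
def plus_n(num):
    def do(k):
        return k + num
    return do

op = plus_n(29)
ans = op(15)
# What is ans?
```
44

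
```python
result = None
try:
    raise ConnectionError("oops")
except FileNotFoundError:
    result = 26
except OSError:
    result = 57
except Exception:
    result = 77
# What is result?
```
57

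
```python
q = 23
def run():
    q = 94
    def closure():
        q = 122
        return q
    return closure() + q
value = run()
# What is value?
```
216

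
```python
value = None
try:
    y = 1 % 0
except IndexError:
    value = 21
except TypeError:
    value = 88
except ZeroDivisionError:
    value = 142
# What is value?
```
142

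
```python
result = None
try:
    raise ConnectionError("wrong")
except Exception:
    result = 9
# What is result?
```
9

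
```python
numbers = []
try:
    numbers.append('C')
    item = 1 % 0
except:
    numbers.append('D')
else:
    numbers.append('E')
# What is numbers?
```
['C', 'D']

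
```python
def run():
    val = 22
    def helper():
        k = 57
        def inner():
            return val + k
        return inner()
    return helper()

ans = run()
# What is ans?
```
79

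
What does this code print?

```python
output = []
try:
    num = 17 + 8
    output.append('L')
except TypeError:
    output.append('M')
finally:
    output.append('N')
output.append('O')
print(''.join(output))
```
LNO

finally runs after normal execution too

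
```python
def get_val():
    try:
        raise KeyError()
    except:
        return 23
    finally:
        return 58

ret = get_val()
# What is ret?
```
58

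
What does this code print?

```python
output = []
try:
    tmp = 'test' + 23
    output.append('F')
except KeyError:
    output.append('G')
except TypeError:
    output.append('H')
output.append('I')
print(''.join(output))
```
HI

TypeError is caught by its specific handler, not KeyError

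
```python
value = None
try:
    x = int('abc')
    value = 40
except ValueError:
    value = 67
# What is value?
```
67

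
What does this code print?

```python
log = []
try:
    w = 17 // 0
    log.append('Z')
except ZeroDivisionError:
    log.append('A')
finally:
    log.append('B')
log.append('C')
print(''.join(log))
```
ABC

finally always runs, even after exception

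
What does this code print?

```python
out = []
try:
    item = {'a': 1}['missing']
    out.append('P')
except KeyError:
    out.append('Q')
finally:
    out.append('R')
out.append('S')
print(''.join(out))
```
QRS

finally always runs, even after exception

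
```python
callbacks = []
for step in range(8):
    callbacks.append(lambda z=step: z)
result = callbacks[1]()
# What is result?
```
1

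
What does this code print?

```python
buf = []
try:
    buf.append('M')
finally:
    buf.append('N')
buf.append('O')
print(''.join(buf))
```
MNO

try/finally without except, no exception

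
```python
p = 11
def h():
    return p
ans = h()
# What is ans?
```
11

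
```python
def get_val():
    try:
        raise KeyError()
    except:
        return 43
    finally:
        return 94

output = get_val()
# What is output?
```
94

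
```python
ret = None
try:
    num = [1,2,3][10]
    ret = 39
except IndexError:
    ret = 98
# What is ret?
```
98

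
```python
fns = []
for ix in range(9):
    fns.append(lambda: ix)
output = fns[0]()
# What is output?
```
8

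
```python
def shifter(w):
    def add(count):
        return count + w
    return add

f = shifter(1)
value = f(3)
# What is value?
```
4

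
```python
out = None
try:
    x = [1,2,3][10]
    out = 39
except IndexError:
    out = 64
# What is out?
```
64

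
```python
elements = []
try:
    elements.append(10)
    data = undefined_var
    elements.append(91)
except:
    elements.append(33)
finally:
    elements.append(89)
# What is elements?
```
[10, 33, 89]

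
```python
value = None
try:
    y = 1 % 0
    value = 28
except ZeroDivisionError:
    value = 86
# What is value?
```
86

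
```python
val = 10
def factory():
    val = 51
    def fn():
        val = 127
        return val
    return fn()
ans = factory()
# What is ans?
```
127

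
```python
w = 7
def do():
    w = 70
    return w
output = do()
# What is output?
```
70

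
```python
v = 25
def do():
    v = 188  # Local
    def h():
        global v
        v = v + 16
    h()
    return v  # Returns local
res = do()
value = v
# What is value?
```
41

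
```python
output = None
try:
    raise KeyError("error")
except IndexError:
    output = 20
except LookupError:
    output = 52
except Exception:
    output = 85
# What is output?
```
52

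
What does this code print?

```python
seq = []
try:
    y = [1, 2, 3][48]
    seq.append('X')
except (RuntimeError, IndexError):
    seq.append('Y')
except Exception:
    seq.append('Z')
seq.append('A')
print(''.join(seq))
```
YA

IndexError matches tuple containing it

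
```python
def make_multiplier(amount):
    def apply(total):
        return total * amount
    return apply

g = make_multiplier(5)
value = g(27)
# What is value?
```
135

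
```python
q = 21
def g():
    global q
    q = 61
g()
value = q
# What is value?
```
61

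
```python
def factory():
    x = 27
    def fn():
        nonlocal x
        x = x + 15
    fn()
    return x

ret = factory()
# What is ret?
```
42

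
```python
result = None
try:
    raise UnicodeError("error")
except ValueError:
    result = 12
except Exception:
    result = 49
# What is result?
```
12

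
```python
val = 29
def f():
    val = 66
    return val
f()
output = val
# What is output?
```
29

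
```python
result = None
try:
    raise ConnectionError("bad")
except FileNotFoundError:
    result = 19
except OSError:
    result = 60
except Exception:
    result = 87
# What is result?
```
60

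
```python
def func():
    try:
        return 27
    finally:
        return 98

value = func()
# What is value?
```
98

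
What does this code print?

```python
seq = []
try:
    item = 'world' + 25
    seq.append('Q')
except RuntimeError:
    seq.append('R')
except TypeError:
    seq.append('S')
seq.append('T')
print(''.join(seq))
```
ST

TypeError is caught by its specific handler, not RuntimeError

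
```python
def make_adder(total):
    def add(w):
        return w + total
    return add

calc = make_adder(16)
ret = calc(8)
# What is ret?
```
24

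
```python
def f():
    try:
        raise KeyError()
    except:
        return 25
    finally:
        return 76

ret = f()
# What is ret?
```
76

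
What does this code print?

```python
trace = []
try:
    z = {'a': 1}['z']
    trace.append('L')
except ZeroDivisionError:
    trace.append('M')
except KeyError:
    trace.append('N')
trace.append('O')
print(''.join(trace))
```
NO

KeyError is caught by its specific handler, not ZeroDivisionError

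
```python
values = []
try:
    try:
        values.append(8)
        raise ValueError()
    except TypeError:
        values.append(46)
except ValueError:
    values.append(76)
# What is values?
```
[8, 76]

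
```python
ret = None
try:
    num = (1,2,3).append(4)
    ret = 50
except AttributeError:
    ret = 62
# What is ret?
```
62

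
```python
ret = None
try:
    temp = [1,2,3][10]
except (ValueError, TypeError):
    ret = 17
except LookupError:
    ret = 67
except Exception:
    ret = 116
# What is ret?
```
67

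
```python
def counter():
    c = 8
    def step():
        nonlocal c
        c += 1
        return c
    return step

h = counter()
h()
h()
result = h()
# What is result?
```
11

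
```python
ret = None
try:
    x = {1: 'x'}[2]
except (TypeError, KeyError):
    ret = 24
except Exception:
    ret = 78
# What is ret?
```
24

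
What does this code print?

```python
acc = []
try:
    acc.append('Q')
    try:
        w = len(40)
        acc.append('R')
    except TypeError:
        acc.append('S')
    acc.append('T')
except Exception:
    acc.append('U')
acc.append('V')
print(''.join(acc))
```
QSTV

Inner exception caught by inner handler, outer continues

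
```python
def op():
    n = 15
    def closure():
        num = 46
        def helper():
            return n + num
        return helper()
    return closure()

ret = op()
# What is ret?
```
61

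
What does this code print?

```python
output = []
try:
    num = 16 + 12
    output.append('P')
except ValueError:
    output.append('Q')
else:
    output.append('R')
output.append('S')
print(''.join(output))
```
PRS

else block runs when no exception occurs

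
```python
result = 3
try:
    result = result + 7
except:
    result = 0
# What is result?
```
10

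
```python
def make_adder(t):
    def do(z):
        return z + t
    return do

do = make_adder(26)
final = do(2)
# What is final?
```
28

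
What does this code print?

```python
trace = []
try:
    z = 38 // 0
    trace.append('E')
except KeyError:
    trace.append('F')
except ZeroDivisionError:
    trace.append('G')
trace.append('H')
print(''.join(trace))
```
GH

ZeroDivisionError is caught by its specific handler, not KeyError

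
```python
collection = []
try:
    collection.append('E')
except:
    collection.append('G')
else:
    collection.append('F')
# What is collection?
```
['E', 'F']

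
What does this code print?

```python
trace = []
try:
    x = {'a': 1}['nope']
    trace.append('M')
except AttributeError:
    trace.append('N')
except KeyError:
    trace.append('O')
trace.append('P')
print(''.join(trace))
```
OP

KeyError is caught by its specific handler, not AttributeError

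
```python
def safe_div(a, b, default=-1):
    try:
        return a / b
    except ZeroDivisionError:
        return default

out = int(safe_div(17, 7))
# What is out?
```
2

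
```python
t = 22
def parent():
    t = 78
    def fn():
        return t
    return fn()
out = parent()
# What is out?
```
78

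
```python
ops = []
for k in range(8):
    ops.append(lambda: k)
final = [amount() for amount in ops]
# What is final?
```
[7, 7, 7, 7, 7, 7, 7, 7]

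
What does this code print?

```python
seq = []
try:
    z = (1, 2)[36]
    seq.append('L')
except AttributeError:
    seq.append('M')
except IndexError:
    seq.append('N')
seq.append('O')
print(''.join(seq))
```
NO

IndexError is caught by its specific handler, not AttributeError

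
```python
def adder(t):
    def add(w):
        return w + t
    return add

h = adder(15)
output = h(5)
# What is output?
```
20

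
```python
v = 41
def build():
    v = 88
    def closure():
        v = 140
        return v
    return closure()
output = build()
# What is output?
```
140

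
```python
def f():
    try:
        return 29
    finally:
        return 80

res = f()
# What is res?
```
80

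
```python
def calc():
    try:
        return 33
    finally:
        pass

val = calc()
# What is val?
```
33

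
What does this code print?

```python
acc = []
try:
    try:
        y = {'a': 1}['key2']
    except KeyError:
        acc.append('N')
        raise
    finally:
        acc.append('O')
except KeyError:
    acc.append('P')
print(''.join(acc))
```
NOP

finally runs before re-raised exception propagates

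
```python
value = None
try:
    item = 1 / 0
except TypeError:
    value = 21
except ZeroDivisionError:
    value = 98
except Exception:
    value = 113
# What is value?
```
98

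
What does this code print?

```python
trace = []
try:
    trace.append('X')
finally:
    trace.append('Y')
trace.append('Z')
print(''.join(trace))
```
XYZ

try/finally without except, no exception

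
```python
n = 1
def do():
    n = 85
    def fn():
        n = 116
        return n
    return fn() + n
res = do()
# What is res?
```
201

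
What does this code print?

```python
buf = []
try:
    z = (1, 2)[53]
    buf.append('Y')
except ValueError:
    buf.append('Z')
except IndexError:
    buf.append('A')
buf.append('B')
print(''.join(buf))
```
AB

IndexError is caught by its specific handler, not ValueError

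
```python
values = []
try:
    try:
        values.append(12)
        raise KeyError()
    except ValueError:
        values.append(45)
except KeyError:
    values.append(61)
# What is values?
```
[12, 61]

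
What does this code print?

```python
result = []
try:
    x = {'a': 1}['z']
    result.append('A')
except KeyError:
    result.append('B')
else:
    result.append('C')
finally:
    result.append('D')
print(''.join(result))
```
BD

Exception: except runs, else skipped, finally runs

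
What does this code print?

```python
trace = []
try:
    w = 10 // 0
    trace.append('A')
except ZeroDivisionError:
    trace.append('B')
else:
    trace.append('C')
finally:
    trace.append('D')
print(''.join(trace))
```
BD

Exception: except runs, else skipped, finally runs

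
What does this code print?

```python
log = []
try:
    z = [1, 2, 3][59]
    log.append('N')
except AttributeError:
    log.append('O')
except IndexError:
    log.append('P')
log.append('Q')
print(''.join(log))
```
PQ

IndexError is caught by its specific handler, not AttributeError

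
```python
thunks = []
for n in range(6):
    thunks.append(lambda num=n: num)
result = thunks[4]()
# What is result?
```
4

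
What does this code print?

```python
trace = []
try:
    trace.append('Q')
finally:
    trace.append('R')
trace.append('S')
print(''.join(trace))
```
QRS

try/finally without except, no exception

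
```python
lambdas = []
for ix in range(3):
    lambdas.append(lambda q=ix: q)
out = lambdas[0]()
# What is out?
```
0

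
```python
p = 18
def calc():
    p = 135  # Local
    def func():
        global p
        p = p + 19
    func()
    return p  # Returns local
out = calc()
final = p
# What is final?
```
37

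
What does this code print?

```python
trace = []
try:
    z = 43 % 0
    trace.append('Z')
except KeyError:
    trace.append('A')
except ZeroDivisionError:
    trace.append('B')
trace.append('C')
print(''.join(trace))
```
BC

ZeroDivisionError is caught by its specific handler, not KeyError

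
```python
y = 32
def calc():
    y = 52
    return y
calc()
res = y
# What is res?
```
32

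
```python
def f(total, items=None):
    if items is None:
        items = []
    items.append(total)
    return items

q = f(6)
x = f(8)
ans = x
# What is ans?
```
[8]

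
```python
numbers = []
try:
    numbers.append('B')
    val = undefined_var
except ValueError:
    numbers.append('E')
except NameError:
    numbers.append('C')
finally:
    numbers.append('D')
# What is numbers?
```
['B', 'C', 'D']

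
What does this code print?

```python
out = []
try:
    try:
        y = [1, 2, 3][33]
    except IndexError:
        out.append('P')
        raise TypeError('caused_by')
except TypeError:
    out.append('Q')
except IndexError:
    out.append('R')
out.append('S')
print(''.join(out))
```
PQS

TypeError raised and caught, original IndexError not re-raised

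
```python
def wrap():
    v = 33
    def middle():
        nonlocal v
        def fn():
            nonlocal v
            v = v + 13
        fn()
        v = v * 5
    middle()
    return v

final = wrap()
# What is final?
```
230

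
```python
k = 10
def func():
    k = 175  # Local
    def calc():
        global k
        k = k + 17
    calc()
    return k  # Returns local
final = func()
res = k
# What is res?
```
27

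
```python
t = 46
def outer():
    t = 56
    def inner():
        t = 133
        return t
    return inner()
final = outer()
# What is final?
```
133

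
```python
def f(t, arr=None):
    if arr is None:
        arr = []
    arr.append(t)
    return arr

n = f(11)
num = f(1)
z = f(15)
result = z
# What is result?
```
[15]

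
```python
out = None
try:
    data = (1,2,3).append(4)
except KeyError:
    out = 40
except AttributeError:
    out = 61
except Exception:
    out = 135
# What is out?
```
61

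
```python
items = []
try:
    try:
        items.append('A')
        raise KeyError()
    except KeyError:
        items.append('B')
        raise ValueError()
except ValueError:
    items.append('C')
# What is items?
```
['A', 'B', 'C']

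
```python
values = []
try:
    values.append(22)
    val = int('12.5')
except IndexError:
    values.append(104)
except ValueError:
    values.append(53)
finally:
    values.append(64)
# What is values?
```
[22, 53, 64]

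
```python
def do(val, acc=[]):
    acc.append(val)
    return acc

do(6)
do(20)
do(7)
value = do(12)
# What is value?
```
[6, 20, 7, 12]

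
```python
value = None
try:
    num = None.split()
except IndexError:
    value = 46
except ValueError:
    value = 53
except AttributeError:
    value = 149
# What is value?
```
149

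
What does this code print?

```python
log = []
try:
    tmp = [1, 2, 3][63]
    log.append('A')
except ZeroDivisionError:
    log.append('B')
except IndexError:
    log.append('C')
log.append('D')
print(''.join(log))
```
CD

IndexError is caught by its specific handler, not ZeroDivisionError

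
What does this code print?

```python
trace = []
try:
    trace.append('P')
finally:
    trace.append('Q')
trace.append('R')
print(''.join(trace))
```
PQR

try/finally without except, no exception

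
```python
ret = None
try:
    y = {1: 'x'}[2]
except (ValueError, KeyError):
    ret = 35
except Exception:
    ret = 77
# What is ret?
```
35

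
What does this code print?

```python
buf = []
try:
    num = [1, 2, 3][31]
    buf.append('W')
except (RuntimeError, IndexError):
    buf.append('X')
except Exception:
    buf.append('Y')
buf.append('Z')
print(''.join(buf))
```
XZ

IndexError matches tuple containing it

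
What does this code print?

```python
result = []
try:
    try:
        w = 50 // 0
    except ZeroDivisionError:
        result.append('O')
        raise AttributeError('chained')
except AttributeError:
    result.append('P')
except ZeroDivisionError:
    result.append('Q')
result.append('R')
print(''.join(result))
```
OPR

AttributeError raised and caught, original ZeroDivisionError not re-raised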